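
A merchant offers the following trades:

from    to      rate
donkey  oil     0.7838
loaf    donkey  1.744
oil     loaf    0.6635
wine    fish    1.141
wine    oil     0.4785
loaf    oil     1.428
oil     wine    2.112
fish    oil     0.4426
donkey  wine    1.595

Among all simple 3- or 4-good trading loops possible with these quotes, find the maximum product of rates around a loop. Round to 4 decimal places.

wine→fish→oil→wine: 1.141 × 0.4426 × 2.112 = 1.06657
loaf→donkey→oil→loaf: 1.744 × 0.7838 × 0.6635 = 0.90697
wine→oil→loaf→donkey→wine: 0.4785 × 0.6635 × 1.744 × 1.595 = 0.88314
Maximum is wine→fish→oil→wine at 1.0666; arbitrage exists.

1.0666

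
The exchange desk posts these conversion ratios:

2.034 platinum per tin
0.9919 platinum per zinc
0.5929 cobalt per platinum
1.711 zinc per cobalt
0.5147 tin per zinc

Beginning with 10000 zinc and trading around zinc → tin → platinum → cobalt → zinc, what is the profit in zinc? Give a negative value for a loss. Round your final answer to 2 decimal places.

620.29

10000 zinc × 0.5147 = 5147 tin
5147 tin × 2.034 = 10468.998 platinum
10468.998 platinum × 0.5929 = 6207.0689142 cobalt
6207.0689142 cobalt × 1.711 = 10620.2949121962 zinc
Net change: 10620.2949121962 − 10000 = 620.2949121962 zinc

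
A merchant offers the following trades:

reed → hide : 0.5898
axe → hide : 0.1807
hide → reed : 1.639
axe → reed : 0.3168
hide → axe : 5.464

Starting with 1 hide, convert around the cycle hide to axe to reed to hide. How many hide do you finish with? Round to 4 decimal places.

1.0209

1 hide × 5.464 = 5.464 axe
5.464 axe × 0.3168 = 1.7309952 reed
1.7309952 reed × 0.5898 = 1.02094096896 hide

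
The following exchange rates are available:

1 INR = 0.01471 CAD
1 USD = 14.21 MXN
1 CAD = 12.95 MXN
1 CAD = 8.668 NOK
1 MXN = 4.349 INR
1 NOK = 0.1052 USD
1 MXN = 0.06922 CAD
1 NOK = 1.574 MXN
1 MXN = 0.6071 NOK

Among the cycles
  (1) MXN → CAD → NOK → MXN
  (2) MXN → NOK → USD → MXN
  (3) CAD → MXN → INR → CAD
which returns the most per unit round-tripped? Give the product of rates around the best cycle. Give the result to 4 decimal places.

0.9444

(1) 0.06922 × 8.668 × 1.574 = 0.94440
(2) 0.6071 × 0.1052 × 14.21 = 0.90755
(3) 12.95 × 4.349 × 0.01471 = 0.82846
Highest is cycle (1) at 0.9444 (≤1, no arbitrage).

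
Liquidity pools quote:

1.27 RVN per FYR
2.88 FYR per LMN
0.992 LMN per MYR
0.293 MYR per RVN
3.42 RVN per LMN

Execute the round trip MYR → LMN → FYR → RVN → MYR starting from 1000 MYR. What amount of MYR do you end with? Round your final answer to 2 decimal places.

1000 MYR × 0.992 = 992 LMN
992 LMN × 2.88 = 2856.96 FYR
2856.96 FYR × 1.27 = 3628.3392 RVN
3628.3392 RVN × 0.293 = 1063.1033856 MYR

1063.10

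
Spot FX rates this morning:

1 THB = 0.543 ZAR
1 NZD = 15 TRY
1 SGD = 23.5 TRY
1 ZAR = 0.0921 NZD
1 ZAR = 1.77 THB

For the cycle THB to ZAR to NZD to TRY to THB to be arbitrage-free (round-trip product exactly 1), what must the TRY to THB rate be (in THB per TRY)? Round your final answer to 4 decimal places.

Known legs of the cycle: 0.543 × 0.0921 × 15 = 0.7501545
For no arbitrage the full-cycle product must be 1, so the missing rate is 1 / 0.7501545 ≈ 1.333059.

1.3331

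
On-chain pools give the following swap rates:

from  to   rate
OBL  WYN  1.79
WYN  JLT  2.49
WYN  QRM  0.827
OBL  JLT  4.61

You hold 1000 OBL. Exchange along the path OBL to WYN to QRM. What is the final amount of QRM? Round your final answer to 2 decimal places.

1000 OBL × 1.79 = 1790 WYN
1790 WYN × 0.827 = 1480.33 QRM

1480.33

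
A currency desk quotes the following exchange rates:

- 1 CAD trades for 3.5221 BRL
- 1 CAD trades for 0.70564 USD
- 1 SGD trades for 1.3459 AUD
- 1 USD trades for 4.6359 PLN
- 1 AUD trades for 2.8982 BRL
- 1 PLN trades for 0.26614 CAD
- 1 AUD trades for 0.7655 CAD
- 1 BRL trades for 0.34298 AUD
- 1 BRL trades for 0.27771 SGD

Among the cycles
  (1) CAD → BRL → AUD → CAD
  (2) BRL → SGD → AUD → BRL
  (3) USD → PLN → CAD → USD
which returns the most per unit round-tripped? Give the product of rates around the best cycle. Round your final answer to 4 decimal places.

1.0833

(1) 3.5221 × 0.34298 × 0.7655 = 0.92473
(2) 0.27771 × 1.3459 × 2.8982 = 1.08326
(3) 4.6359 × 0.26614 × 0.70564 = 0.87062
Highest is cycle (2) at 1.0833 (>1, arbitrage).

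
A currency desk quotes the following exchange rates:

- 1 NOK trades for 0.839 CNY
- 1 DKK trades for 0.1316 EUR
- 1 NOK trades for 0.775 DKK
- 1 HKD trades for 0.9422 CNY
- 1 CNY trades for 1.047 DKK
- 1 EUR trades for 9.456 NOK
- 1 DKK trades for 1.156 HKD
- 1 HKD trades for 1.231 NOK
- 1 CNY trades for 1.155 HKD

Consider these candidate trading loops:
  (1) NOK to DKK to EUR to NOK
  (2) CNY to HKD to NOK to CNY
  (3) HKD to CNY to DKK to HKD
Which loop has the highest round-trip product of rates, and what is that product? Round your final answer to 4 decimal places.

(1) 0.775 × 0.1316 × 9.456 = 0.96442
(2) 1.155 × 1.231 × 0.839 = 1.19289
(3) 0.9422 × 1.047 × 1.156 = 1.14037
Highest is cycle (2) at 1.1929 (>1, arbitrage).

1.1929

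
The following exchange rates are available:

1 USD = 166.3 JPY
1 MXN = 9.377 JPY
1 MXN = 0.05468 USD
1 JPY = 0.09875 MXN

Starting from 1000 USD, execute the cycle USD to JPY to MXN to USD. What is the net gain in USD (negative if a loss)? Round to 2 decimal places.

1000 USD × 166.3 = 166300 JPY
166300 JPY × 0.09875 = 16422.125 MXN
16422.125 MXN × 0.05468 = 897.961795 USD
Net change: 897.961795 − 1000 = -102.038205 USD

-102.04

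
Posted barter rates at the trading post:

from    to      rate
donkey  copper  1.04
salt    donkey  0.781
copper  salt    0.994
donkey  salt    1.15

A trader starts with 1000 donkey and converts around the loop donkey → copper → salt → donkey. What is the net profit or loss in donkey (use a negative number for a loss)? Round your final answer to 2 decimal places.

1000 donkey × 1.04 = 1040 copper
1040 copper × 0.994 = 1033.76 salt
1033.76 salt × 0.781 = 807.36656 donkey
Net change: 807.36656 − 1000 = -192.63344 donkey

-192.63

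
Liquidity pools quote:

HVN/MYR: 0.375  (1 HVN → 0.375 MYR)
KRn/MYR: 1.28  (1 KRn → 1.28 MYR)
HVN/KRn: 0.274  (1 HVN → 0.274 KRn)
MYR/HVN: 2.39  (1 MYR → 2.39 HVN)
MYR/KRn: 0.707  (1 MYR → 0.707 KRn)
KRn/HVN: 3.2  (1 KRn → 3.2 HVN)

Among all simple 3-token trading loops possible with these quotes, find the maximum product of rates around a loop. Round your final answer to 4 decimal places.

0.8484

HVN→MYR→KRn→HVN: 0.375 × 0.707 × 3.2 = 0.84840
HVN→KRn→MYR→HVN: 0.274 × 1.28 × 2.39 = 0.83822
Maximum is HVN→MYR→KRn→HVN at 0.8484; no arbitrage — every cycle loses value.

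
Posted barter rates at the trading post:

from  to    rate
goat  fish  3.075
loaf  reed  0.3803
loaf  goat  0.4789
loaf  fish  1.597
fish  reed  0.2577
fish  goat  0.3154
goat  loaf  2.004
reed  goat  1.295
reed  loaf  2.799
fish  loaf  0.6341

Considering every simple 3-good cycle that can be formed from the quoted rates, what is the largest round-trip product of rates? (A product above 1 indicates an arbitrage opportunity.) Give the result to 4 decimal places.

fish→reed→loaf→fish: 0.2577 × 2.799 × 1.597 = 1.15192
fish→reed→goat→fish: 0.2577 × 1.295 × 3.075 = 1.02619
fish→goat→loaf→fish: 0.3154 × 2.004 × 1.597 = 1.00940
loaf→reed→goat→loaf: 0.3803 × 1.295 × 2.004 = 0.98695
fish→loaf→goat→fish: 0.6341 × 0.4789 × 3.075 = 0.93379
Maximum is fish→reed→loaf→fish at 1.1519; arbitrage exists.

1.1519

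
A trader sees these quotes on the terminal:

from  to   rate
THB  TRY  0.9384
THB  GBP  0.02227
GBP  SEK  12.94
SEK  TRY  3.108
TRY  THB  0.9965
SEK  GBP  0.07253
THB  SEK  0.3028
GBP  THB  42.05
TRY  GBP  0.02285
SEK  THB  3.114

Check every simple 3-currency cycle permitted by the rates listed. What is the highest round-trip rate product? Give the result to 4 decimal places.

SEK→TRY→THB→SEK: 3.108 × 0.9965 × 0.3028 = 0.93781
SEK→GBP→THB→SEK: 0.07253 × 42.05 × 0.3028 = 0.92351
SEK→TRY→GBP→SEK: 3.108 × 0.02285 × 12.94 = 0.91897
GBP→THB→TRY→GBP: 42.05 × 0.9384 × 0.02285 = 0.90165
SEK→THB→GBP→SEK: 3.114 × 0.02227 × 12.94 = 0.89737
Maximum is SEK→TRY→THB→SEK at 0.9378; no arbitrage — every cycle loses value.

0.9378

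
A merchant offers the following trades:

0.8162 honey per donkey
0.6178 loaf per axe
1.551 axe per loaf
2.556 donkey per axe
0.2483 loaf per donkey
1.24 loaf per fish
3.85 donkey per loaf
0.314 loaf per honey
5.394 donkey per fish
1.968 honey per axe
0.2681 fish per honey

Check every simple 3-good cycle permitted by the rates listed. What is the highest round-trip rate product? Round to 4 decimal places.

donkey→honey→fish→donkey: 0.8162 × 0.2681 × 5.394 = 1.18033
donkey→honey→loaf→donkey: 0.8162 × 0.314 × 3.85 = 0.98670
axe→donkey→loaf→axe: 2.556 × 0.2483 × 1.551 = 0.98435
axe→honey→loaf→axe: 1.968 × 0.314 × 1.551 = 0.95844
Maximum is donkey→honey→fish→donkey at 1.1803; arbitrage exists.

1.1803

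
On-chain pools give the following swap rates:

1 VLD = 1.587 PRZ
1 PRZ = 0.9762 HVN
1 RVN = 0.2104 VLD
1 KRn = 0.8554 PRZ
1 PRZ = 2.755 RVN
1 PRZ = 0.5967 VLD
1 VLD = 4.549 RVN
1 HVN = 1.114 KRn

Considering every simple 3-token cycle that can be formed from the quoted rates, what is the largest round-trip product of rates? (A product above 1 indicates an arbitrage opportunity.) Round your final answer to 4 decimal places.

0.9302

PRZ→HVN→KRn→PRZ: 0.9762 × 1.114 × 0.8554 = 0.93024
PRZ→RVN→VLD→PRZ: 2.755 × 0.2104 × 1.587 = 0.91991
Maximum is PRZ→HVN→KRn→PRZ at 0.9302; no arbitrage — every cycle loses value.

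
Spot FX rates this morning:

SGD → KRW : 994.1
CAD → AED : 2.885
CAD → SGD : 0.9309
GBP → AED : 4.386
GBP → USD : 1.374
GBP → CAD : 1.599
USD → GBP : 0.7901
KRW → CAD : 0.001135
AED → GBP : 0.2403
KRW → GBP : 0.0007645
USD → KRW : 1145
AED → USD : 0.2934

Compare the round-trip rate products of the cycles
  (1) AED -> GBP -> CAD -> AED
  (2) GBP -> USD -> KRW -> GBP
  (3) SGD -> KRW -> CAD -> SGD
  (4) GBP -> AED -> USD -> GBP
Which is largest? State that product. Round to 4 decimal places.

1.2027

(1) 0.2403 × 1.599 × 2.885 = 1.10853
(2) 1.374 × 1145 × 0.0007645 = 1.20273
(3) 994.1 × 0.001135 × 0.9309 = 1.05034
(4) 4.386 × 0.2934 × 0.7901 = 1.01674
Highest is cycle (2) at 1.2027 (>1, arbitrage).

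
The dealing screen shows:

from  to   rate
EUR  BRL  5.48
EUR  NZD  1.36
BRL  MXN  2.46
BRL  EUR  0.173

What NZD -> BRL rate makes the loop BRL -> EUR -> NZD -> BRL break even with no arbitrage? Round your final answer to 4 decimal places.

4.2503

Known legs of the cycle: 0.173 × 1.36 = 0.23528
For no arbitrage the full-cycle product must be 1, so the missing rate is 1 / 0.23528 ≈ 4.250255.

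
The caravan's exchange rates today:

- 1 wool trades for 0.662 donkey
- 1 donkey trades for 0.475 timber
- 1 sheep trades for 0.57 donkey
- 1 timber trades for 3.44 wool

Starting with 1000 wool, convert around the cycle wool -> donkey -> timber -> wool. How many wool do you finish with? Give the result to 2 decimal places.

1000 wool × 0.662 = 662 donkey
662 donkey × 0.475 = 314.45 timber
314.45 timber × 3.44 = 1081.708 wool

1081.71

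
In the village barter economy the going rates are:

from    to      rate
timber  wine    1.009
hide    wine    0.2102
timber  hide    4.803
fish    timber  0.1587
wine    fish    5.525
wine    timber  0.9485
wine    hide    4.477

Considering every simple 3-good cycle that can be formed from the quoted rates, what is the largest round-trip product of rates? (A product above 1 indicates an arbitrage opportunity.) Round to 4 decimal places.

0.9576

hide→wine→timber→hide: 0.2102 × 0.9485 × 4.803 = 0.95760
wine→fish→timber→wine: 5.525 × 0.1587 × 1.009 = 0.88471
Maximum is hide→wine→timber→hide at 0.9576; no arbitrage — every cycle loses value.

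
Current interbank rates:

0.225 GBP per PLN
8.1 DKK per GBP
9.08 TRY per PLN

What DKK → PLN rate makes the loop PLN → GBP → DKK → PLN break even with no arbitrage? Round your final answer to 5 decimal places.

0.54870

Known legs of the cycle: 0.225 × 8.1 = 1.8225
For no arbitrage the full-cycle product must be 1, so the missing rate is 1 / 1.8225 ≈ 0.5486968.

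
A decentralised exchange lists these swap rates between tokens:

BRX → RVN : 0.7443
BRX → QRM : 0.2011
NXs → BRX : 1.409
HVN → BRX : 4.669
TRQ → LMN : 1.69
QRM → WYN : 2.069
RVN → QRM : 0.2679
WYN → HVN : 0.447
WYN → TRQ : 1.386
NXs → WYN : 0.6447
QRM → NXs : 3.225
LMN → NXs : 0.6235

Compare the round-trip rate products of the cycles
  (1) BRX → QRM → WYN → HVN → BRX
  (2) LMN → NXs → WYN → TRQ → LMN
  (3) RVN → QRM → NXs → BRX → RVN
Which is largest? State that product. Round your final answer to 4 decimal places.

(1) 0.2011 × 2.069 × 0.447 × 4.669 = 0.86837
(2) 0.6235 × 0.6447 × 1.386 × 1.69 = 0.94155
(3) 0.2679 × 3.225 × 1.409 × 0.7443 = 0.90607
Highest is cycle (2) at 0.9416 (≤1, no arbitrage).

0.9416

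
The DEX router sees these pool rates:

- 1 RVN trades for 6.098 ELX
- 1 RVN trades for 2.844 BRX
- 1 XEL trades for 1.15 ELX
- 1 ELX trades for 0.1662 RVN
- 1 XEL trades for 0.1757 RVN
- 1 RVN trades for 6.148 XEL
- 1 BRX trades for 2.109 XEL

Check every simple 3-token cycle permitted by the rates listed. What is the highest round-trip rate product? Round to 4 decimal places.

XEL→ELX→RVN→XEL: 1.15 × 0.1662 × 6.148 = 1.17507
XEL→RVN→BRX→XEL: 0.1757 × 2.844 × 2.109 = 1.05385
Maximum is XEL→ELX→RVN→XEL at 1.1751; arbitrage exists.

1.1751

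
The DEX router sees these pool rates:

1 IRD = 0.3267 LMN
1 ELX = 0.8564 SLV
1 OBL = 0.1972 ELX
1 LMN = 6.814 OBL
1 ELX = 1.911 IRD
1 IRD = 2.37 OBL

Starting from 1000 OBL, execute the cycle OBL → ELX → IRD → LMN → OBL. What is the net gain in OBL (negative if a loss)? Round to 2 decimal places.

-161.08

1000 OBL × 0.1972 = 197.2 ELX
197.2 ELX × 1.911 = 376.8492 IRD
376.8492 IRD × 0.3267 = 123.11663364 LMN
123.11663364 LMN × 6.814 = 838.91674162296 OBL
Net change: 838.91674162296 − 1000 = -161.08325837704 OBL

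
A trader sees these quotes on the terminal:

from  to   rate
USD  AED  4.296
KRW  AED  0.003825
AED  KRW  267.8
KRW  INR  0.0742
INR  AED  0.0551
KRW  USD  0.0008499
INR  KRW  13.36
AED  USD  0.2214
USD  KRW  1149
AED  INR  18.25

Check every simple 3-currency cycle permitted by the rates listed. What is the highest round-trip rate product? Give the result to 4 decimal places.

1.0949

INR→AED→KRW→INR: 0.0551 × 267.8 × 0.0742 = 1.09488
AED→KRW→USD→AED: 267.8 × 0.0008499 × 4.296 = 0.97778
AED→USD→KRW→AED: 0.2214 × 1149 × 0.003825 = 0.97304
INR→KRW→AED→INR: 13.36 × 0.003825 × 18.25 = 0.93261
Maximum is INR→AED→KRW→INR at 1.0949; arbitrage exists.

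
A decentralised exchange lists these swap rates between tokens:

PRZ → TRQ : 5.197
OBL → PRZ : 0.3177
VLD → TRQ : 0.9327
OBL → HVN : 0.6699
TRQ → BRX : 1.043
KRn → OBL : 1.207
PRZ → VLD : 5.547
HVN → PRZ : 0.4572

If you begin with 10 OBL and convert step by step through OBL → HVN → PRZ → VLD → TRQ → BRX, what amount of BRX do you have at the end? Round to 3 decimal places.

10 OBL × 0.6699 = 6.699 HVN
6.699 HVN × 0.4572 = 3.0627828 PRZ
3.0627828 PRZ × 5.547 = 16.9892561916 VLD
16.9892561916 VLD × 0.9327 = 15.84587924990532 TRQ
15.84587924990532 TRQ × 1.043 = 16.52725205765124876 BRX

16.527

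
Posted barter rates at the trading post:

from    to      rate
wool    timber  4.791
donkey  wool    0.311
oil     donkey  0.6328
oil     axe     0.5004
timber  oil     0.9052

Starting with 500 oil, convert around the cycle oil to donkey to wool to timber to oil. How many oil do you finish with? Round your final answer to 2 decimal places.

500 oil × 0.6328 = 316.4 donkey
316.4 donkey × 0.311 = 98.4004 wool
98.4004 wool × 4.791 = 471.4363164 timber
471.4363164 timber × 0.9052 = 426.74415360528 oil

426.74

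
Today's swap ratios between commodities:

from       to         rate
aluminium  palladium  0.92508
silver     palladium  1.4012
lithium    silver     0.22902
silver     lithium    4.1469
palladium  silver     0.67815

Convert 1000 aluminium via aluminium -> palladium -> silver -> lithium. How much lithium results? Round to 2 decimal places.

1000 aluminium × 0.92508 = 925.08 palladium
925.08 palladium × 0.67815 = 627.343002 silver
627.343002 silver × 4.1469 = 2601.5286949938 lithium

2601.53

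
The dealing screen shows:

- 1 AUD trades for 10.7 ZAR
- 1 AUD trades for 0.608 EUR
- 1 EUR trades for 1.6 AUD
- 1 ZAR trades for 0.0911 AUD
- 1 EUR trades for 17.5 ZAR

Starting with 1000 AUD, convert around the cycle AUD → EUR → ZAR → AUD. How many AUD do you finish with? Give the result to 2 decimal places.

969.30

1000 AUD × 0.608 = 608 EUR
608 EUR × 17.5 = 10640 ZAR
10640 ZAR × 0.0911 = 969.304 AUD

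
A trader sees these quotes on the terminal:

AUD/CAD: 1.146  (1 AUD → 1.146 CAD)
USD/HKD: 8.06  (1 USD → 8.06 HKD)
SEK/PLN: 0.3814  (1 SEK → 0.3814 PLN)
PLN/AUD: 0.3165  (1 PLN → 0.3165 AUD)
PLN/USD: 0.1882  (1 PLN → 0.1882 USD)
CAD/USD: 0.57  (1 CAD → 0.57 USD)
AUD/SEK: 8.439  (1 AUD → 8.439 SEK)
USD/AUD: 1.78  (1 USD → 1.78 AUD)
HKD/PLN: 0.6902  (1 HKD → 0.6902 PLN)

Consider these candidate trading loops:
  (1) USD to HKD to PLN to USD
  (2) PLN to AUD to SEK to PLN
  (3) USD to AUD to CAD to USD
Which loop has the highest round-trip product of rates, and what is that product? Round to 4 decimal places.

(1) 8.06 × 0.6902 × 0.1882 = 1.04696
(2) 0.3165 × 8.439 × 0.3814 = 1.01870
(3) 1.78 × 1.146 × 0.57 = 1.16273
Highest is cycle (3) at 1.1627 (>1, arbitrage).

1.1627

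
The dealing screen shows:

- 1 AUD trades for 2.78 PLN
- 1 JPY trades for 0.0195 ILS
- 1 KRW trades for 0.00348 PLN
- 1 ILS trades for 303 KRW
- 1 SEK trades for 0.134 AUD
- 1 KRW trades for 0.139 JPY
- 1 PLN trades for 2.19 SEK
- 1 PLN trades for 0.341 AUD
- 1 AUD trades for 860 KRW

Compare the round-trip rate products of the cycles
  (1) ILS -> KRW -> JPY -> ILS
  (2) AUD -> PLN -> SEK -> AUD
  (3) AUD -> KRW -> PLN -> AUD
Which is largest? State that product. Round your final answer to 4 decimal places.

1.0205

(1) 303 × 0.139 × 0.0195 = 0.82128
(2) 2.78 × 2.19 × 0.134 = 0.81582
(3) 860 × 0.00348 × 0.341 = 1.02054
Highest is cycle (3) at 1.0205 (>1, arbitrage).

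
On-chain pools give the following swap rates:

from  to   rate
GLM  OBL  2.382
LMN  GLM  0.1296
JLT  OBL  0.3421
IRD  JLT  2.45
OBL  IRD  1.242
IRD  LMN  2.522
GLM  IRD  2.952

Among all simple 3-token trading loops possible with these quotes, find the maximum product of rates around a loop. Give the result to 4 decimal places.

OBL→IRD→JLT→OBL: 1.242 × 2.45 × 0.3421 = 1.04098
GLM→IRD→LMN→GLM: 2.952 × 2.522 × 0.1296 = 0.96486
Maximum is OBL→IRD→JLT→OBL at 1.0410; arbitrage exists.

1.0410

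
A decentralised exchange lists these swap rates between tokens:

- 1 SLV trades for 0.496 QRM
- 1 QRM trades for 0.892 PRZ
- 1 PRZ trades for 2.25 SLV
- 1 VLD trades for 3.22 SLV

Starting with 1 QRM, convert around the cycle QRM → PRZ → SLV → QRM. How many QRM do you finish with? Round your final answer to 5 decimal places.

1 QRM × 0.892 = 0.892 PRZ
0.892 PRZ × 2.25 = 2.007 SLV
2.007 SLV × 0.496 = 0.995472 QRM

0.99547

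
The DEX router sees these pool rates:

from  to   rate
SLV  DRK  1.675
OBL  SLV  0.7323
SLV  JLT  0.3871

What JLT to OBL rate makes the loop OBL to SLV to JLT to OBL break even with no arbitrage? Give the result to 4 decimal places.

Known legs of the cycle: 0.7323 × 0.3871 = 0.28347333
For no arbitrage the full-cycle product must be 1, so the missing rate is 1 / 0.28347333 ≈ 3.527669.

3.5277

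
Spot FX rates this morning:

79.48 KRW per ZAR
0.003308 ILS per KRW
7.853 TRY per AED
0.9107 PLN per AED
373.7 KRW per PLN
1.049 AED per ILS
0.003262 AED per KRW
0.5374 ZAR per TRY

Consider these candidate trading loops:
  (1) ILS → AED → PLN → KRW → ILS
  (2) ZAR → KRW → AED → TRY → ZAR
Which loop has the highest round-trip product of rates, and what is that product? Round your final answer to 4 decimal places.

1.1810

(1) 1.049 × 0.9107 × 373.7 × 0.003308 = 1.18097
(2) 79.48 × 0.003262 × 7.853 × 0.5374 = 1.09415
Highest is cycle (1) at 1.1810 (>1, arbitrage).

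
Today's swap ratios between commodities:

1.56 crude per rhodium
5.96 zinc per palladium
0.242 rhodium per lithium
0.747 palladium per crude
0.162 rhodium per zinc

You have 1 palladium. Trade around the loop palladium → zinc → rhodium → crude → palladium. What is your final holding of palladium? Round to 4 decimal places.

1.1251

1 palladium × 5.96 = 5.96 zinc
5.96 zinc × 0.162 = 0.96552 rhodium
0.96552 rhodium × 1.56 = 1.5062112 crude
1.5062112 crude × 0.747 = 1.1251397664 palladium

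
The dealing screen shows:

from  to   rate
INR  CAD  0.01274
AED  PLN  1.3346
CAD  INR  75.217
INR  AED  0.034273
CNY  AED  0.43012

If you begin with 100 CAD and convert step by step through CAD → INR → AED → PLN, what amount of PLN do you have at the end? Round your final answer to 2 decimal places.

100 CAD × 75.217 = 7521.7 INR
7521.7 INR × 0.034273 = 257.7912241 AED
257.7912241 AED × 1.3346 = 344.04816768386 PLN

344.05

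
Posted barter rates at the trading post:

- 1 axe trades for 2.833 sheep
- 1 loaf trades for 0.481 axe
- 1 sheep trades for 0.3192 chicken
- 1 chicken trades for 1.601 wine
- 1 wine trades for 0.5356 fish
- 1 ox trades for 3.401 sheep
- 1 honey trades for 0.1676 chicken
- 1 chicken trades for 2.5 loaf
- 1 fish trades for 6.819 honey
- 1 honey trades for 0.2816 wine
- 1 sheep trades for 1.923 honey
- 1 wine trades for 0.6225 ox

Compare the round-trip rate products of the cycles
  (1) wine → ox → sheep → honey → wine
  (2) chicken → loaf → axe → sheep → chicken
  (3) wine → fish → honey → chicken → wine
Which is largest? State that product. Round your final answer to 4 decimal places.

(1) 0.6225 × 3.401 × 1.923 × 0.2816 = 1.14646
(2) 2.5 × 0.481 × 2.833 × 0.3192 = 1.08741
(3) 0.5356 × 6.819 × 0.1676 × 1.601 = 0.98000
Highest is cycle (1) at 1.1465 (>1, arbitrage).

1.1465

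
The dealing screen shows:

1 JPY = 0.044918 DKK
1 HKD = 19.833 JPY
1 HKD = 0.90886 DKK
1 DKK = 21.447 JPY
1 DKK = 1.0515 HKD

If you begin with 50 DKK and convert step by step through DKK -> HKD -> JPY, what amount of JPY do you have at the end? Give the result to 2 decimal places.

50 DKK × 1.0515 = 52.575 HKD
52.575 HKD × 19.833 = 1042.719975 JPY

1042.72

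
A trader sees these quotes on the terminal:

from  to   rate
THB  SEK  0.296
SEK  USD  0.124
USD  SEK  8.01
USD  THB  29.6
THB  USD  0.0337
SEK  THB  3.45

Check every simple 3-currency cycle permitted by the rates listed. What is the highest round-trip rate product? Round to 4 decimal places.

1.0864

THB→SEK→USD→THB: 0.296 × 0.124 × 29.6 = 1.08644
THB→USD→SEK→THB: 0.0337 × 8.01 × 3.45 = 0.93128
Maximum is THB→SEK→USD→THB at 1.0864; arbitrage exists.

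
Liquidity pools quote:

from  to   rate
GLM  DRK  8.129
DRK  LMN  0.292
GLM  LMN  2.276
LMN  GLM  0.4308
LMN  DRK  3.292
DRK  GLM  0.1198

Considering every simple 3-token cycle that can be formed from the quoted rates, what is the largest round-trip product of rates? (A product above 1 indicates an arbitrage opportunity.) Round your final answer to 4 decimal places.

1.0226

LMN→GLM→DRK→LMN: 0.4308 × 8.129 × 0.292 = 1.02258
LMN→DRK→GLM→LMN: 3.292 × 0.1198 × 2.276 = 0.89761
Maximum is LMN→GLM→DRK→LMN at 1.0226; arbitrage exists.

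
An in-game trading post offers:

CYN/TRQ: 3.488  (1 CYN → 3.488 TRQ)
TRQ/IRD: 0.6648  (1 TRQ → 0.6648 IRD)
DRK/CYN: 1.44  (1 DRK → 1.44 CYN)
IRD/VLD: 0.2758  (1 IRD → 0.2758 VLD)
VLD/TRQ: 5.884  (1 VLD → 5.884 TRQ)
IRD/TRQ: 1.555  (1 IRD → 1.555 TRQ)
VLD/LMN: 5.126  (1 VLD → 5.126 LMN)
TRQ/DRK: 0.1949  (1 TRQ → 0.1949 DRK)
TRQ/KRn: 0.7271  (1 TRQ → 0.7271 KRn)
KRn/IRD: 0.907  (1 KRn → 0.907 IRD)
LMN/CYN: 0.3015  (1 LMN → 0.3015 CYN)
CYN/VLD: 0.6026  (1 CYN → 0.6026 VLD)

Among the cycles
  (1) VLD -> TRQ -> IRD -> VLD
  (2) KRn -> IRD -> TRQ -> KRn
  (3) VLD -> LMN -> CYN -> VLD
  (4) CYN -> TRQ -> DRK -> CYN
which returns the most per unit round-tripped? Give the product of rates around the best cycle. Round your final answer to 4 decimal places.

(1) 5.884 × 0.6648 × 0.2758 = 1.07884
(2) 0.907 × 1.555 × 0.7271 = 1.02549
(3) 5.126 × 0.3015 × 0.6026 = 0.93131
(4) 3.488 × 0.1949 × 1.44 = 0.97893
Highest is cycle (1) at 1.0788 (>1, arbitrage).

1.0788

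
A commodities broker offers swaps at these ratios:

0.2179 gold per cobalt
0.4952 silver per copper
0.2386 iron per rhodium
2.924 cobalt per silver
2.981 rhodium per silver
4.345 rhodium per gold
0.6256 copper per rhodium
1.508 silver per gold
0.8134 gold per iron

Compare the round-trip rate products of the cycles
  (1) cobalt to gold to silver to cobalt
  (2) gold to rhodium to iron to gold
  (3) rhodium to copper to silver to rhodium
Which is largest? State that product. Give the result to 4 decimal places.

0.9608

(1) 0.2179 × 1.508 × 2.924 = 0.96081
(2) 4.345 × 0.2386 × 0.8134 = 0.84327
(3) 0.6256 × 0.4952 × 2.981 = 0.92351
Highest is cycle (1) at 0.9608 (≤1, no arbitrage).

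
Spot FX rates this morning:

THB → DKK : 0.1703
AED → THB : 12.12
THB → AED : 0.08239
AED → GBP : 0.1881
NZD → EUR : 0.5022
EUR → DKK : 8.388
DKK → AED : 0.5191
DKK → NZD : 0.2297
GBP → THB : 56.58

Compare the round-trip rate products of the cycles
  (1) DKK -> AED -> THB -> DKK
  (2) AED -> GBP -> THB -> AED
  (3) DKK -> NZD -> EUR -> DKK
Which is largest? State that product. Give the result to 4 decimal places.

(1) 0.5191 × 12.12 × 0.1703 = 1.07144
(2) 0.1881 × 56.58 × 0.08239 = 0.87685
(3) 0.2297 × 0.5022 × 8.388 = 0.96760
Highest is cycle (1) at 1.0714 (>1, arbitrage).

1.0714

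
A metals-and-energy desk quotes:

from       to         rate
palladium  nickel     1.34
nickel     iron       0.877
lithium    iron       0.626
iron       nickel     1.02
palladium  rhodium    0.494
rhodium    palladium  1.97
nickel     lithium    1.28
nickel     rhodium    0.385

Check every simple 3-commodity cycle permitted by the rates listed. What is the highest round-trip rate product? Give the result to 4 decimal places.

rhodium→palladium→nickel→rhodium: 1.97 × 1.34 × 0.385 = 1.01632
lithium→iron→nickel→lithium: 0.626 × 1.02 × 1.28 = 0.81731
Maximum is rhodium→palladium→nickel→rhodium at 1.0163; arbitrage exists.

1.0163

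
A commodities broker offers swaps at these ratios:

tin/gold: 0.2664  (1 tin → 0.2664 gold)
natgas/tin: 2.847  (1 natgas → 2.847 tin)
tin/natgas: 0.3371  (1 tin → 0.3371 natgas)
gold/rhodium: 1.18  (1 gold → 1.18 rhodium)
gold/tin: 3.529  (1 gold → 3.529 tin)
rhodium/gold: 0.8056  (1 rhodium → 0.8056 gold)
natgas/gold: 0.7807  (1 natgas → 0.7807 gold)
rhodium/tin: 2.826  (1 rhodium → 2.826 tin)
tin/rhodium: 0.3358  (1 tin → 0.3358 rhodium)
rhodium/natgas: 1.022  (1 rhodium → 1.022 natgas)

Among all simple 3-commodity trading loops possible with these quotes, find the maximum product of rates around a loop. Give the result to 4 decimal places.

tin→rhodium→natgas→tin: 0.3358 × 1.022 × 2.847 = 0.97706
gold→tin→rhodium→gold: 3.529 × 0.3358 × 0.8056 = 0.95467
gold→rhodium→natgas→gold: 1.18 × 1.022 × 0.7807 = 0.94149
gold→tin→natgas→gold: 3.529 × 0.3371 × 0.7807 = 0.92874
gold→rhodium→tin→gold: 1.18 × 2.826 × 0.2664 = 0.88836
Maximum is tin→rhodium→natgas→tin at 0.9771; no arbitrage — every cycle loses value.

0.9771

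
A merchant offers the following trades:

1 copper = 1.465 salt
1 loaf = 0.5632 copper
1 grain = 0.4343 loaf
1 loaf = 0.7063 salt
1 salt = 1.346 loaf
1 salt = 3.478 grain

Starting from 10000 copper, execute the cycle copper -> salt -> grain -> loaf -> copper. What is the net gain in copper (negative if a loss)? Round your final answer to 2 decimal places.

10000 copper × 1.465 = 14650 salt
14650 salt × 3.478 = 50952.7 grain
50952.7 grain × 0.4343 = 22128.75761 loaf
22128.75761 loaf × 0.5632 = 12462.916285952 copper
Net change: 12462.916285952 − 10000 = 2462.916285952 copper

2462.92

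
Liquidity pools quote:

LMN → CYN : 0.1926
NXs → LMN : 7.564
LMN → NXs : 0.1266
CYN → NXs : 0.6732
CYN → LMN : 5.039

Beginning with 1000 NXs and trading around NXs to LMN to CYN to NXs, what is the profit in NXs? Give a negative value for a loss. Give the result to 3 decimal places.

1000 NXs × 7.564 = 7564 LMN
7564 LMN × 0.1926 = 1456.8264 CYN
1456.8264 CYN × 0.6732 = 980.73553248 NXs
Net change: 980.73553248 − 1000 = -19.26446752 NXs

-19.264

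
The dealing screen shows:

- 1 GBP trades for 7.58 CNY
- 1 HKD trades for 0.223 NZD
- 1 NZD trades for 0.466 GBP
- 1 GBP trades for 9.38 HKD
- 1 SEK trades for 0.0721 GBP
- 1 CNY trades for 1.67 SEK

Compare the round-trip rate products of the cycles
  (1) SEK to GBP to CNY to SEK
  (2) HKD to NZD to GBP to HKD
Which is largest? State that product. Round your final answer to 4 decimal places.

(1) 0.0721 × 7.58 × 1.67 = 0.91269
(2) 0.223 × 0.466 × 9.38 = 0.97475
Highest is cycle (2) at 0.9748 (≤1, no arbitrage).

0.9748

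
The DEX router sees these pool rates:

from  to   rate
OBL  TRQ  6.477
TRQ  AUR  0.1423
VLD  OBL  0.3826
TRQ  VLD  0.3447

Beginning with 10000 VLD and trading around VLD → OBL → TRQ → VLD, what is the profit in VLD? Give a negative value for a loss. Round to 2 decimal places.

10000 VLD × 0.3826 = 3826 OBL
3826 OBL × 6.477 = 24781.002 TRQ
24781.002 TRQ × 0.3447 = 8542.0113894 VLD
Net change: 8542.0113894 − 10000 = -1457.9886106 VLD

-1457.99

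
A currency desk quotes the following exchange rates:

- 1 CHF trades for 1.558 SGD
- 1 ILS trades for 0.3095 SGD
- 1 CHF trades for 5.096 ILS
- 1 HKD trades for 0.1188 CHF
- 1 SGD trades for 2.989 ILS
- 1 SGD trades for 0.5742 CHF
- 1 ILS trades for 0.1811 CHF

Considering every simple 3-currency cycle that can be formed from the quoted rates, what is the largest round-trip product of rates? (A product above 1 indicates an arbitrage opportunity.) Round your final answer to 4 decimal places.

0.9056

ILS→SGD→CHF→ILS: 0.3095 × 0.5742 × 5.096 = 0.90564
ILS→CHF→SGD→ILS: 0.1811 × 1.558 × 2.989 = 0.84336
Maximum is ILS→SGD→CHF→ILS at 0.9056; no arbitrage — every cycle loses value.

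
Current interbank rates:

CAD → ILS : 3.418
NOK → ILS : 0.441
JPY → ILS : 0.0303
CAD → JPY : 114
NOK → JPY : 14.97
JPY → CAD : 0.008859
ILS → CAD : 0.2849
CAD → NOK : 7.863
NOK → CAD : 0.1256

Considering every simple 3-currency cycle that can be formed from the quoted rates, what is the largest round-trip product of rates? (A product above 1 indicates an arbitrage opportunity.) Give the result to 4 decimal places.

1.0428

NOK→JPY→CAD→NOK: 14.97 × 0.008859 × 7.863 = 1.04279
ILS→CAD→NOK→ILS: 0.2849 × 7.863 × 0.441 = 0.98791
ILS→CAD→JPY→ILS: 0.2849 × 114 × 0.0303 = 0.98410
Maximum is NOK→JPY→CAD→NOK at 1.0428; arbitrage exists.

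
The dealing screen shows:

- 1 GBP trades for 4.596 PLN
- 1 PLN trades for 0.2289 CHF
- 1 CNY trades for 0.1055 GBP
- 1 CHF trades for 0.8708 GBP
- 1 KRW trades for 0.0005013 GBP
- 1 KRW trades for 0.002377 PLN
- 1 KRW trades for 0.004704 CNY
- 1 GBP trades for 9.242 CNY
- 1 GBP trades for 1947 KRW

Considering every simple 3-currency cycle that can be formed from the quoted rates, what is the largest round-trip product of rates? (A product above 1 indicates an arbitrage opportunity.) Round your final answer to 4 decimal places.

KRW→CNY→GBP→KRW: 0.004704 × 0.1055 × 1947 = 0.96624
CHF→GBP→PLN→CHF: 0.8708 × 4.596 × 0.2289 = 0.91610
Maximum is KRW→CNY→GBP→KRW at 0.9662; no arbitrage — every cycle loses value.

0.9662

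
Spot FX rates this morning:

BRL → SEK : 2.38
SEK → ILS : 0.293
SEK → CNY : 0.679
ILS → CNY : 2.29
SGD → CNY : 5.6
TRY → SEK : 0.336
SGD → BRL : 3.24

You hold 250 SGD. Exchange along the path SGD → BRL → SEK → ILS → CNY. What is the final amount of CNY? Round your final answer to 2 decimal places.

250 SGD × 3.24 = 810 BRL
810 BRL × 2.38 = 1927.8 SEK
1927.8 SEK × 0.293 = 564.8454 ILS
564.8454 ILS × 2.29 = 1293.495966 CNY

1293.50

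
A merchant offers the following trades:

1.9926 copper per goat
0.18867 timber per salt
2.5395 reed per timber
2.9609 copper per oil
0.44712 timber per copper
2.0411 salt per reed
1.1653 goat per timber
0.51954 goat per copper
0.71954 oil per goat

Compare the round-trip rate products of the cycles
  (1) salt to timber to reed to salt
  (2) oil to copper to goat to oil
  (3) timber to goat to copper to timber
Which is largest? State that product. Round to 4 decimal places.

1.1069

(1) 0.18867 × 2.5395 × 2.0411 = 0.97795
(2) 2.9609 × 0.51954 × 0.71954 = 1.10687
(3) 1.1653 × 1.9926 × 0.44712 = 1.03820
Highest is cycle (2) at 1.1069 (>1, arbitrage).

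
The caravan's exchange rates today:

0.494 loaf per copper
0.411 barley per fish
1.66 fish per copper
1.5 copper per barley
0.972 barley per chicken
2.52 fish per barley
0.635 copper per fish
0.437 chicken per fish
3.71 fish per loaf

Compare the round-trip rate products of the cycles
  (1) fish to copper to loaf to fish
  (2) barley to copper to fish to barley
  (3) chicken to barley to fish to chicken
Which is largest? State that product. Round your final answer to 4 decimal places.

(1) 0.635 × 0.494 × 3.71 = 1.16379
(2) 1.5 × 1.66 × 0.411 = 1.02339
(3) 0.972 × 2.52 × 0.437 = 1.07041
Highest is cycle (1) at 1.1638 (>1, arbitrage).

1.1638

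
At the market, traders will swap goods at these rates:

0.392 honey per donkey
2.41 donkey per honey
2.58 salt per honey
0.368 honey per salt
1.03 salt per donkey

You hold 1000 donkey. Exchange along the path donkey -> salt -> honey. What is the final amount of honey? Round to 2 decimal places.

1000 donkey × 1.03 = 1030 salt
1030 salt × 0.368 = 379.04 honey

379.04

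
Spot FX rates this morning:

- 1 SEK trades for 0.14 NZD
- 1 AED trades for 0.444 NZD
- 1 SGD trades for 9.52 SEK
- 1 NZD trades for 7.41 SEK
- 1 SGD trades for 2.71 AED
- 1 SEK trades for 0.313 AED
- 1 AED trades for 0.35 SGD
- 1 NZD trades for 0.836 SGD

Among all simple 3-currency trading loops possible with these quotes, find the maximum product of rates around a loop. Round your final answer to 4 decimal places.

1.1142

NZD→SGD→SEK→NZD: 0.836 × 9.52 × 0.14 = 1.11422
AED→SGD→SEK→AED: 0.35 × 9.52 × 0.313 = 1.04292
NZD→SEK→AED→NZD: 7.41 × 0.313 × 0.444 = 1.02978
NZD→SGD→AED→NZD: 0.836 × 2.71 × 0.444 = 1.00591
Maximum is NZD→SGD→SEK→NZD at 1.1142; arbitrage exists.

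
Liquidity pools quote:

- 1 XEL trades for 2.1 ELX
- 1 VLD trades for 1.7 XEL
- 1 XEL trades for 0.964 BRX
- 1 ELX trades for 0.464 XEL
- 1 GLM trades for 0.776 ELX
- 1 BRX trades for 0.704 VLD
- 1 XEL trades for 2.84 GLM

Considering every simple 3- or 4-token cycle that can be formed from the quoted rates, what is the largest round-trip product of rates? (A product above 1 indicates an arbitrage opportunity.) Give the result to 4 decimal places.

XEL→BRX→VLD→XEL: 0.964 × 0.704 × 1.7 = 1.15372
XEL→GLM→ELX→XEL: 2.84 × 0.776 × 0.464 = 1.02258
Maximum is XEL→BRX→VLD→XEL at 1.1537; arbitrage exists.

1.1537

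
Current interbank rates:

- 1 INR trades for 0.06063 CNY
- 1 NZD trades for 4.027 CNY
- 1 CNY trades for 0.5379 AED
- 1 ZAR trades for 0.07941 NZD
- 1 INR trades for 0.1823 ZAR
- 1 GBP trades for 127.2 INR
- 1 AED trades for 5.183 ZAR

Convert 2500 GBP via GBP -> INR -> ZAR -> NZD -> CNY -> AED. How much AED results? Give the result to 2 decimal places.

2500 GBP × 127.2 = 318000 INR
318000 INR × 0.1823 = 57971.4 ZAR
57971.4 ZAR × 0.07941 = 4603.508874 NZD
4603.508874 NZD × 4.027 = 18538.330235598 CNY
18538.330235598 CNY × 0.5379 = 9971.7678337281642 AED

9971.77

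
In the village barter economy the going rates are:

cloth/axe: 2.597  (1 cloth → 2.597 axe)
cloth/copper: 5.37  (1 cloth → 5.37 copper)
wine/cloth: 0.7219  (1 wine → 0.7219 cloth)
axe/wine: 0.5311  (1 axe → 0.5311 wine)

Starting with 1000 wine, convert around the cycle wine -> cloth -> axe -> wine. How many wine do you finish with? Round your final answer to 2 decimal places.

1000 wine × 0.7219 = 721.9 cloth
721.9 cloth × 2.597 = 1874.7743 axe
1874.7743 axe × 0.5311 = 995.69263073 wine

995.69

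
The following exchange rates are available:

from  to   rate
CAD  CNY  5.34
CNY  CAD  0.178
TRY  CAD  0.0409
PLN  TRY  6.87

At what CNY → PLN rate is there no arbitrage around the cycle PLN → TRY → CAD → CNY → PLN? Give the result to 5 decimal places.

0.66647

Known legs of the cycle: 6.87 × 0.0409 × 5.34 = 1.50044922
For no arbitrage the full-cycle product must be 1, so the missing rate is 1 / 1.50044922 ≈ 0.6664671.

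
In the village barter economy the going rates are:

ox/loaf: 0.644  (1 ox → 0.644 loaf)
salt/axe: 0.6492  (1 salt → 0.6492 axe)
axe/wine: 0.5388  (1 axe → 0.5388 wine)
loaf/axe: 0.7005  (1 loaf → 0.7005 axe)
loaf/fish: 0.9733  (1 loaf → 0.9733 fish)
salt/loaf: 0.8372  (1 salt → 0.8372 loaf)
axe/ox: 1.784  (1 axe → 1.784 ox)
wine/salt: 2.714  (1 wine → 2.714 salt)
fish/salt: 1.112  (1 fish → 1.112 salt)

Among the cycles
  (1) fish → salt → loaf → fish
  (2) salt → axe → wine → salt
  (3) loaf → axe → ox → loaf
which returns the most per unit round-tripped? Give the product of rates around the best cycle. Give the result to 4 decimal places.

(1) 1.112 × 0.8372 × 0.9733 = 0.90611
(2) 0.6492 × 0.5388 × 2.714 = 0.94933
(3) 0.7005 × 1.784 × 0.644 = 0.80480
Highest is cycle (2) at 0.9493 (≤1, no arbitrage).

0.9493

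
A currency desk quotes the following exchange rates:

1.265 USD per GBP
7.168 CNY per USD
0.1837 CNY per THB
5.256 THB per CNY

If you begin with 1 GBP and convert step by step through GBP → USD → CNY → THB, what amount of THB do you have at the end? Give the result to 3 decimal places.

47.659

1 GBP × 1.265 = 1.265 USD
1.265 USD × 7.168 = 9.06752 CNY
9.06752 CNY × 5.256 = 47.65888512 THB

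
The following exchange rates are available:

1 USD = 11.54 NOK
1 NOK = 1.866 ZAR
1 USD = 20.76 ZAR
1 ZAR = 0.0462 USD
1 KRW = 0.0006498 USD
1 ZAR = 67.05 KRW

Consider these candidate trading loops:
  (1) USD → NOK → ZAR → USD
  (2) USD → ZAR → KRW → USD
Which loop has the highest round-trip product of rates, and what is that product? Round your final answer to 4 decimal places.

(1) 11.54 × 1.866 × 0.0462 = 0.99485
(2) 20.76 × 67.05 × 0.0006498 = 0.90449
Highest is cycle (1) at 0.9949 (≤1, no arbitrage).

0.9949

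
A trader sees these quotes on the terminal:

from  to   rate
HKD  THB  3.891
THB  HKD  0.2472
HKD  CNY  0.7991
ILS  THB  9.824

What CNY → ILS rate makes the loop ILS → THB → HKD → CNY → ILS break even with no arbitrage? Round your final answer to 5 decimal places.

Known legs of the cycle: 9.824 × 0.2472 × 0.7991 = 1.94060859648
For no arbitrage the full-cycle product must be 1, so the missing rate is 1 / 1.94060859648 ≈ 0.5153023.

0.51530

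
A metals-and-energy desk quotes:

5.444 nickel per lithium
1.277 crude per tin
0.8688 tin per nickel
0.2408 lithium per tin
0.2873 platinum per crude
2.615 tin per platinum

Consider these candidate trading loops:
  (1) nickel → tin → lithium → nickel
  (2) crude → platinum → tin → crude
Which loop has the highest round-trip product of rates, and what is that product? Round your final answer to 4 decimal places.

1.1389

(1) 0.8688 × 0.2408 × 5.444 = 1.13892
(2) 0.2873 × 2.615 × 1.277 = 0.95940
Highest is cycle (1) at 1.1389 (>1, arbitrage).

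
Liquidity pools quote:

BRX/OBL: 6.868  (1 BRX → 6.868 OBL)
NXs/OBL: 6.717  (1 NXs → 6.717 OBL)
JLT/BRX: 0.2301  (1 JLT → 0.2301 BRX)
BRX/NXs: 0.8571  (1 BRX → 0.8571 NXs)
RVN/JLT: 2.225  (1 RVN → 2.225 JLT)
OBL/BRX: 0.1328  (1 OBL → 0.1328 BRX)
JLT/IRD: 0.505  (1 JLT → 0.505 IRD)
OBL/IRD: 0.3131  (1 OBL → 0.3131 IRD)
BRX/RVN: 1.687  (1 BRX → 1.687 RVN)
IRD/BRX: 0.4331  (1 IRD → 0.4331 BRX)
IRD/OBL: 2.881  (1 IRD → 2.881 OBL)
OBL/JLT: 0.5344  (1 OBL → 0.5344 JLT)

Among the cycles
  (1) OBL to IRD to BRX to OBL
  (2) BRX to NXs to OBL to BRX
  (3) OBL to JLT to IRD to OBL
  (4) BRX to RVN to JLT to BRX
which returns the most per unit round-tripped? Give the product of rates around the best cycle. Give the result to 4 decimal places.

0.9313

(1) 0.3131 × 0.4331 × 6.868 = 0.93133
(2) 0.8571 × 6.717 × 0.1328 = 0.76455
(3) 0.5344 × 0.505 × 2.881 = 0.77750
(4) 1.687 × 2.225 × 0.2301 = 0.86370
Highest is cycle (1) at 0.9313 (≤1, no arbitrage).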